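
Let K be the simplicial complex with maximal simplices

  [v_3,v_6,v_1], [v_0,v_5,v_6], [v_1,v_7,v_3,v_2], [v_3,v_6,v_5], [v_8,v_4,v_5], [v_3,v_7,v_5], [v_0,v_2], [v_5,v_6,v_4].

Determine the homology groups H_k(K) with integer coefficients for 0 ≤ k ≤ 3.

H_0 ≅ Z,  H_1 ≅ Z,  H_2 = 0,  H_3 = 0.

K has 9 vertices, 18 edges, 10 triangles, 1 3-simplex.
rank ∂_0 = 0, rank ∂_1 = 8 ⇒ b_0 = 9 − 0 − 8 = 1; all invariant factors of ∂_1 are 1 so no torsion. So H_0 = Z.
rank ∂_1 = 8, rank ∂_2 = 9 ⇒ b_1 = 18 − 8 − 9 = 1; all invariant factors of ∂_2 are 1 so no torsion. So H_1 = Z.
rank ∂_2 = 9, rank ∂_3 = 1 ⇒ b_2 = 10 − 9 − 1 = 0; all invariant factors of ∂_3 are 1 so no torsion. So H_2 = 0.
rank ∂_3 = 1, rank ∂_4 = 0 ⇒ b_3 = 1 − 1 − 0 = 0. So H_3 = 0.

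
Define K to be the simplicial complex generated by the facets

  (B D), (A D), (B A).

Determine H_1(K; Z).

We work with the vertex ordering A < B < D. The simplices of K, each written with vertices in increasing order, are:

  0-simplices (3): A, B, D
  1-simplices (3): AB, AD, BD

so the chain groups are C_0 ≅ Z^3, C_1 ≅ Z^3.

∂_1: C_1 → C_0 maps an edge to its endpoints' difference, ∂[p,q] = q − p.
As a 3×3 matrix over Z this has rank 2, with invariant factors (1,1).

Now H_k = ker ∂_k / im ∂_{k+1}, so:

  H_1: rank ker ∂_1 − rank ∂_2 = (3 − 2) − 0 = 1, and there is no ∂_2, so H_1 ≅ Z.

(K is a triangulation of the circle S^1.)

H_1 ≅ Z.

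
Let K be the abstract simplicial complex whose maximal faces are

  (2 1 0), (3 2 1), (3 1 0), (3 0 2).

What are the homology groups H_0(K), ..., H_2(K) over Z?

Fix the vertex order 0 < 1 < 2 < 3 and write every simplex with vertices in increasing order. Then dim K = 2 and the simplices of K are:

  0-simplices (4): [0], [1], [2], [3]
  1-simplices (6): [0,1], [0,2], [0,3], [1,2], [1,3], [2,3]
  2-simplices (4): [0,1,2], [0,1,3], [0,2,3], [1,2,3]

so the chain groups are C_0 ≅ Z^4, C_1 ≅ Z^6, C_2 ≅ Z^4.

∂_1: C_1 → C_0 sends each edge [p,q] (with p < q) to q − p.
As a 4×6 matrix over Z this has rank 3, with invariant factors (1,1,1).

Boundary ∂_2: C_2 → C_1 sends each 2-simplex [p,q,r] to [q,r] − [p,r] + [p,q]. For instance
  ∂[1,2,3] = [2,3] − [1,3] + [1,2],
  ∂[0,2,3] = [2,3] − [0,3] + [0,2].
The resulting 6×4 matrix has rank 3, and its Smith normal form has invariant factors (1,1,1).

Now H_k = ker ∂_k / im ∂_{k+1}, so:

  H_0: rank C_0 − rank ∂_1 = 4 − 3 = 1, and the invariant factors of ∂_1 are all 1, so H_0 ≅ Z.
  H_1: rank ker ∂_1 − rank ∂_2 = (6 − 3) − 3 = 0, and the invariant factors of ∂_2 are all 1, so H_1 ≅ 0.
  H_2: rank ker ∂_2 − rank ∂_3 = (4 − 3) − 0 = 1, and there is no ∂_3, so H_2 ≅ Z.

As a check, the Euler characteristic is 4 − 6 + 4 = 2, which agrees with 1 − 0 + 1 = 2.

H_0 ≅ Z,  H_1 = 0,  H_2 ≅ Z.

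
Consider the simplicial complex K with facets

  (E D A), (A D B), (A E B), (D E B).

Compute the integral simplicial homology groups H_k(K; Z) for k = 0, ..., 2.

H_0 ≅ Z,  H_1 = 0,  H_2 ≅ Z.

Take the total order A < B < D < E on the vertex set. Then K (dimension 2) consists of the simplices:

  0-simplices (4): A, B, D, E
  1-simplices (6): AB, AD, AE, BD, BE, DE
  2-simplices (4): ABD, ABE, ADE, BDE

giving chain groups C_0 ≅ Z^4, C_1 ≅ Z^6, C_2 ≅ Z^4.

The boundary map ∂_1: C_1 → C_0 is given by ∂[p,q] = [q] − [p].
The 4×6 boundary matrix has rank 3 and Smith normal form diag(1,1,1).

∂_2: C_2 → C_1 maps a triangle to the signed sum of its edges. For instance
  ∂ABD = BD − AD + AB,
  ∂ABE = BE − AE + AB.
As a 6×4 matrix over Z this has rank 3, with invariant factors (1,1,1).

Reading off H_k = ker ∂_k / im ∂_{k+1}:

  H_0: rank C_0 − rank ∂_1 = 4 − 3 = 1, and the invariant factors of ∂_1 are all 1, so H_0 ≅ Z.
  H_1: rank ker ∂_1 − rank ∂_2 = (6 − 3) − 3 = 0, and the invariant factors of ∂_2 are all 1, so H_1 ≅ 0.
  H_2: rank ker ∂_2 − rank ∂_3 = (4 − 3) − 0 = 1, and there is no ∂_3, so H_2 ≅ Z.

As a check, the Euler characteristic is 4 − 6 + 4 = 2, which agrees with 1 − 0 + 1 = 2.
(K is a triangulation of the 2-sphere S^2.)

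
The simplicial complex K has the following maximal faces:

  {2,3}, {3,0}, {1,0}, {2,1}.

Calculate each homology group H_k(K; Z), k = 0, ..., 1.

Fix the vertex order 0 < 1 < 2 < 3 and write every simplex with vertices in increasing order. Then dim K = 1 and the simplices of K are:

  0-simplices (4): [0], [1], [2], [3]
  1-simplices (4): [0,1], [0,3], [1,2], [2,3]

so the chain groups are C_0 ≅ Z^4, C_1 ≅ Z^4.

The boundary map ∂_1: C_1 → C_0 maps an edge to its endpoints' difference, ∂[p,q] = q − p.
As a 4×4 matrix over Z this has rank 3, with invariant factors (1,1,1).

Reading off H_k = ker ∂_k / im ∂_{k+1}:

  H_0: rank C_0 − rank ∂_1 = 4 − 3 = 1, and the invariant factors of ∂_1 are all 1, so H_0 ≅ Z.
  H_1: rank ker ∂_1 − rank ∂_2 = (4 − 3) − 0 = 1, and there is no ∂_2, so H_1 ≅ Z.

As a check, the Euler characteristic is 4 − 4 = 0, which agrees with 1 − 1 = 0.

H_0 = Z,  H_1 = Z.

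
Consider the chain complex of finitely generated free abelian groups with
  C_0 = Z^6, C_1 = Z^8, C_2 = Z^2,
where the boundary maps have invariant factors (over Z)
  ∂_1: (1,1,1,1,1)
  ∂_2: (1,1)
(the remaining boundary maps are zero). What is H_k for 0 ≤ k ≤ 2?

H_0 = Z,  H_1 = Z,  H_2 = 0.

H_0: b_0 = 6 − 0 − 5 = 1; torsion from ∂_1 factors > 1: none. So H_0 = Z.
H_1: b_1 = 8 − 5 − 2 = 1; torsion from ∂_2 factors > 1: none. So H_1 = Z.
H_2: b_2 = 2 − 2 − 0 = 0; torsion from ∂_3 factors > 1: none. So H_2 = 0.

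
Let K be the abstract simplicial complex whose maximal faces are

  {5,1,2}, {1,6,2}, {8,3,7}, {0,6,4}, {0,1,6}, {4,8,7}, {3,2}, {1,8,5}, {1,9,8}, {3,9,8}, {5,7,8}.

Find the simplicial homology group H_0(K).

Order the vertices as 0 < 1 < 2 < 3 < 4 < 5 < 6 < 7 < 8 < 9. Listing each simplex with vertices in this order, K has dimension 2 with simplices:

  0-simplices (10): [0], [1], [2], [3], [4], [5], [6], [7], [8], [9]
  1-simplices (21): [0,1], [0,4], [0,6], [1,2], [1,5], [1,6], [1,8], [1,9], [2,3], [2,5], [2,6], [3,7], [3,8], [3,9], [4,6], [4,7], [4,8], [5,7], [5,8], [7,8], [8,9]
  2-simplices (10): [0,1,6], [0,4,6], [1,2,5], [1,2,6], [1,5,8], [1,8,9], [3,7,8], [3,8,9], [4,7,8], [5,7,8]

so the chain groups are C_0 ≅ Z^10, C_1 ≅ Z^21, C_2 ≅ Z^10.

The boundary map ∂_1: C_1 → C_0 maps an edge to its endpoints' difference, ∂[p,q] = q − p. For instance
  ∂[8,9] = [9] − [8].
The 10×21 boundary matrix has rank 9 and Smith normal form diag(1,1,1,1,1,1,1,1,1).

The boundary map ∂_2: C_2 → C_1 sends each 2-simplex [p,q,r] to [q,r] − [p,r] + [p,q]. For instance
  ∂[3,8,9] = [8,9] − [3,9] + [3,8],
  ∂[1,2,6] = [2,6] − [1,6] + [1,2].
The resulting 21×10 matrix has rank 10, and its Smith normal form has invariant factors (1,1,1,1,1,1,1,1,1,1).

Reading off H_k = ker ∂_k / im ∂_{k+1}:

  H_0: rank C_0 − rank ∂_1 = 10 − 9 = 1, and the invariant factors of ∂_1 are all 1, so H_0 ≅ Z.

H_0 = Z.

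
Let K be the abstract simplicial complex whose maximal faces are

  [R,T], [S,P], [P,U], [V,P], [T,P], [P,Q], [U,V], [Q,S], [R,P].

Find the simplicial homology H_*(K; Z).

K has 7 vertices, 9 edges.
rank ∂_0 = 0, rank ∂_1 = 6 ⇒ b_0 = 7 − 0 − 6 = 1; all invariant factors of ∂_1 are 1 so no torsion. So H_0 ≅ Z.
rank ∂_1 = 6, rank ∂_2 = 0 ⇒ b_1 = 9 − 6 − 0 = 3. So H_1 ≅ Z^3.

H_0 = Z,  H_1 = Z^3.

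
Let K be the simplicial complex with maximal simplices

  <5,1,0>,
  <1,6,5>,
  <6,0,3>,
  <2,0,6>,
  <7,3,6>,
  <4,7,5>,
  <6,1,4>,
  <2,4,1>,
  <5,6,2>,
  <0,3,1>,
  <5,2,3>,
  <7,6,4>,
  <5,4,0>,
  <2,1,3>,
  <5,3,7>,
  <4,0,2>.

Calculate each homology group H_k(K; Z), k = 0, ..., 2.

H_0 ≅ Z,  H_1 ≅ Z^2,  H_2 ≅ Z.

Take the total order 0 < 1 < 2 < 3 < 4 < 5 < 6 < 7 on the vertex set. Then K (dimension 2) consists of the simplices:

  0-simplices (8): [0], [1], [2], [3], [4], [5], [6], [7]
  1-simplices (24): (24 of them)
  2-simplices (16): [0,1,3], [0,1,5], [0,2,4], [0,2,6], [0,3,6], [0,4,5], [1,2,3], [1,2,4], [1,4,6], [1,5,6], [2,3,5], [2,5,6], [3,5,7], [3,6,7], [4,5,7], [4,6,7]

so the chain groups are C_0 ≅ Z^8, C_1 ≅ Z^24, C_2 ≅ Z^16.

Boundary ∂_1: C_1 → C_0 is given by ∂[p,q] = [q] − [p]. For instance
  ∂[3,6] = [6] − [3].
The resulting 8×24 matrix has rank 7, and its Smith normal form has invariant factors (1,1,1,1,1,1,1).

The boundary map ∂_2: C_2 → C_1 sends each 2-simplex [p,q,r] to [q,r] − [p,r] + [p,q]. For instance
  ∂[1,2,4] = [2,4] − [1,4] + [1,2],
  ∂[0,3,6] = [3,6] − [0,6] + [0,3].
This gives a 24×16 integer matrix of rank 15; reducing to Smith normal form yields diagonal entries (1,1,1,1,1,1,1,1,1,1,1,1,1,1,1).

Reading off H_k = ker ∂_k / im ∂_{k+1}:

  H_0: rank C_0 − rank ∂_1 = 8 − 7 = 1, and the invariant factors of ∂_1 are all 1, so H_0 ≅ Z.
  H_1: rank ker ∂_1 − rank ∂_2 = (24 − 7) − 15 = 2, and the invariant factors of ∂_2 are all 1, so H_1 ≅ Z^2.
  H_2: rank ker ∂_2 − rank ∂_3 = (16 − 15) − 0 = 1, and there is no ∂_3, so H_2 ≅ Z.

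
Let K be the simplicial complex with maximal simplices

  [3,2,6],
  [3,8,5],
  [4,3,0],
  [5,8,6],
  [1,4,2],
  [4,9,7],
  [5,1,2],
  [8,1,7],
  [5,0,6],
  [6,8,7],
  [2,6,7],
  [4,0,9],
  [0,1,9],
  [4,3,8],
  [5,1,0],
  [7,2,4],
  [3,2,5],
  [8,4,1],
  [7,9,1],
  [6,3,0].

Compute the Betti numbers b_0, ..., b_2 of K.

Fix the vertex order 0 < 1 < 2 < 3 < 4 < 5 < 6 < 7 < 8 < 9 and write every simplex with vertices in increasing order. Then dim K = 2 and the simplices of K are:

  0-simplices (10): [0], [1], [2], [3], [4], [5], [6], [7], [8], [9]
  1-simplices (30): (30 of them)
  2-simplices (20): (20 of them)

so the chain groups are C_0 ≅ Z^10, C_1 ≅ Z^30, C_2 ≅ Z^20.

∂_1: C_1 → C_0 maps an edge to its endpoints' difference, ∂[p,q] = q − p.
The 10×30 boundary matrix has rank 9 and Smith normal form diag(1,1,1,1,1,1,1,1,1).

Boundary ∂_2: C_2 → C_1 maps a triangle to the signed sum of its edges. For instance
  ∂[0,4,9] = [4,9] − [0,9] + [0,4],
  ∂[0,3,6] = [3,6] − [0,6] + [0,3].
As a 30×20 matrix over Z this has rank 20, with invariant factors (1,1,1,1,1,1,1,1,1,1,1,1,1,1,1,1,1,1,1,2).

From H_k ≅ ker(∂_k) / im(∂_{k+1}) we obtain:

  H_0: rank C_0 − rank ∂_1 = 10 − 9 = 1, and the invariant factors of ∂_1 are all 1, so H_0 ≅ Z.
  H_1: rank ker ∂_1 − rank ∂_2 = (30 − 9) − 20 = 1, and ∂_2 has invariant factor 2 > 1, so H_1 ≅ Z ⊕ Z/2.
  H_2: rank ker ∂_2 − rank ∂_3 = (20 − 20) − 0 = 0, and there is no ∂_3, so H_2 ≅ 0.

As a check, the Euler characteristic is 10 − 30 + 20 = 0, which agrees with 1 − 1 + 0 = 0.

Hence the Betti numbers are b_0 = 1, b_1 = 1, b_2 = 0.

b_0 = 1, b_1 = 1, b_2 = 0.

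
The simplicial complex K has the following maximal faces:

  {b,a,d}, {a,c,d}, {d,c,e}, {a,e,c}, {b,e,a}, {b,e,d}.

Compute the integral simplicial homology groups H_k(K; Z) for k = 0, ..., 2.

H_0 ≅ Z,  H_1 = 0,  H_2 ≅ Z.

K has 5 vertices, 9 edges, 6 triangles.
rank ∂_0 = 0, rank ∂_1 = 4 ⇒ b_0 = 5 − 0 − 4 = 1; all invariant factors of ∂_1 are 1 so no torsion. So H_0 ≅ Z.
rank ∂_1 = 4, rank ∂_2 = 5 ⇒ b_1 = 9 − 4 − 5 = 0; all invariant factors of ∂_2 are 1 so no torsion. So H_1 ≅ 0.
rank ∂_2 = 5, rank ∂_3 = 0 ⇒ b_2 = 6 − 5 − 0 = 1. So H_2 ≅ Z.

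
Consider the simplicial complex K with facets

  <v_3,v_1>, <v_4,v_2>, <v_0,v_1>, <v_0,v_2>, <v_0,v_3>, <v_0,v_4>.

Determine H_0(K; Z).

Fix the vertex order v_0 < v_1 < v_2 < v_3 < v_4 and write every simplex with vertices in increasing order. Then dim K = 1 and the simplices of K are:

  0-simplices (5): [v_0], [v_1], [v_2], [v_3], [v_4]
  1-simplices (6): [v_0,v_1], [v_0,v_2], [v_0,v_3], [v_0,v_4], [v_1,v_3], [v_2,v_4]

Hence C_0 ≅ Z^5, C_1 ≅ Z^6.

Boundary ∂_1: C_1 → C_0 maps an edge to its endpoints' difference, ∂[p,q] = q − p. For instance
  ∂[v_2,v_4] = [v_4] − [v_2].
The 5×6 boundary matrix has rank 4 and Smith normal form diag(1,1,1,1).

From H_k ≅ ker(∂_k) / im(∂_{k+1}) we obtain:

  H_0: rank C_0 − rank ∂_1 = 5 − 4 = 1, and the invariant factors of ∂_1 are all 1, so H_0 ≅ Z.

(K is a triangulation of a wedge of 2 circles.)

H_0 = Z.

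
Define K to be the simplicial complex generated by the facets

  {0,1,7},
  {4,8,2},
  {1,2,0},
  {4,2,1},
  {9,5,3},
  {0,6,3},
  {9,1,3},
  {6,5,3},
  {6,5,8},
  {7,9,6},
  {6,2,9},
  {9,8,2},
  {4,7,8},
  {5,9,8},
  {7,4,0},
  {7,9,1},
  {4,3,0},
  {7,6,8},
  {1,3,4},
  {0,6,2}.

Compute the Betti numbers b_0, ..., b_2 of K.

b_0 = 1, b_1 = 1, b_2 = 0.

Order the vertices as 0 < 1 < 2 < 3 < 4 < 5 < 6 < 7 < 8 < 9. Listing each simplex with vertices in this order, K has dimension 2 with simplices:

  0-simplices (10): [0], [1], [2], [3], [4], [5], [6], [7], [8], [9]
  1-simplices (30): (30 of them)
  2-simplices (20): (20 of them)

Hence C_0 ≅ Z^10, C_1 ≅ Z^30, C_2 ≅ Z^20.

Boundary ∂_1: C_1 → C_0 is given by ∂[p,q] = [q] − [p].
This gives a 10×30 integer matrix of rank 9; reducing to Smith normal form yields diagonal entries (1,1,1,1,1,1,1,1,1).

∂_2: C_2 → C_1 maps a triangle to the signed sum of its edges. For instance
  ∂[1,7,9] = [7,9] − [1,9] + [1,7],
  ∂[4,7,8] = [7,8] − [4,8] + [4,7].
This gives a 30×20 integer matrix of rank 20; reducing to Smith normal form yields diagonal entries (1,1,1,1,1,1,1,1,1,1,1,1,1,1,1,1,1,1,1,2).

Reading off H_k = ker ∂_k / im ∂_{k+1}:

  H_0: rank C_0 − rank ∂_1 = 10 − 9 = 1, and the invariant factors of ∂_1 are all 1, so H_0 = Z.
  H_1: rank ker ∂_1 − rank ∂_2 = (30 − 9) − 20 = 1, and ∂_2 has invariant factor 2 > 1, so H_1 = Z ⊕ Z/2.
  H_2: rank ker ∂_2 − rank ∂_3 = (20 − 20) − 0 = 0, and there is no ∂_3, so H_2 = 0.

As a check, the Euler characteristic is 10 − 30 + 20 = 0, which agrees with 1 − 1 + 0 = 0.

Hence the Betti numbers are b_0 = 1, b_1 = 1, b_2 = 0.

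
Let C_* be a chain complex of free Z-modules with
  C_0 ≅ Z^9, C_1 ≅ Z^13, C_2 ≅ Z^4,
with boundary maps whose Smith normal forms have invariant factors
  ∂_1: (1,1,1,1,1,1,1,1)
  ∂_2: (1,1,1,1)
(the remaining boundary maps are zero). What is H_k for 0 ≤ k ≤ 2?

H_0 = Z,  H_1 = Z,  H_2 = 0.

H_0: b_0 = 9 − 0 − 8 = 1; torsion from ∂_1 factors > 1: none. So H_0 = Z.
H_1: b_1 = 13 − 8 − 4 = 1; torsion from ∂_2 factors > 1: none. So H_1 = Z.
H_2: b_2 = 4 − 4 − 0 = 0; torsion from ∂_3 factors > 1: none. So H_2 = 0.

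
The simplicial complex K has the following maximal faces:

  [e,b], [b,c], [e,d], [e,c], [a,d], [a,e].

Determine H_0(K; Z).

H_0 ≅ Z.

Fix the vertex order a < b < c < d < e and write every simplex with vertices in increasing order. Then dim K = 1 and the simplices of K are:

  0-simplices (5): a, b, c, d, e
  1-simplices (6): ad, ae, bc, be, ce, de

so the chain groups are C_0 ≅ Z^5, C_1 ≅ Z^6.

∂_1: C_1 → C_0 sends each edge [p,q] (with p < q) to q − p.
This gives a 5×6 integer matrix of rank 4; reducing to Smith normal form yields diagonal entries (1,1,1,1).

Computing H_k = (kernel of ∂_k) / (image of ∂_{k+1}):

  H_0: rank C_0 − rank ∂_1 = 5 − 4 = 1, and the invariant factors of ∂_1 are all 1, so H_0 ≅ Z.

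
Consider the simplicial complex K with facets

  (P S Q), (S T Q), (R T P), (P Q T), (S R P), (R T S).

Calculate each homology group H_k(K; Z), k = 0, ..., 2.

H_0 = Z,  H_1 = 0,  H_2 = Z.

Order the vertices as P < Q < R < S < T. Listing each simplex with vertices in this order, K has dimension 2 with simplices:

  0-simplices (5): P, Q, R, S, T
  1-simplices (9): PQ, PR, PS, PT, QS, QT, RS, RT, ST
  2-simplices (6): PQS, PQT, PRS, PRT, QST, RST

so the chain groups are C_0 ≅ Z^5, C_1 ≅ Z^9, C_2 ≅ Z^6.

The boundary map ∂_1: C_1 → C_0 is given by ∂[p,q] = [q] − [p].
The 5×9 boundary matrix has rank 4 and Smith normal form diag(1,1,1,1).

The boundary map ∂_2: C_2 → C_1 maps a triangle to the signed sum of its edges. For instance
  ∂PQT = QT − PT + PQ,
  ∂PRT = RT − PT + PR.
The 9×6 boundary matrix has rank 5 and Smith normal form diag(1,1,1,1,1).

From H_k ≅ ker(∂_k) / im(∂_{k+1}) we obtain:

  H_0: rank C_0 − rank ∂_1 = 5 − 4 = 1, and the invariant factors of ∂_1 are all 1, so H_0 ≅ Z.
  H_1: rank ker ∂_1 − rank ∂_2 = (9 − 4) − 5 = 0, and the invariant factors of ∂_2 are all 1, so H_1 ≅ 0.
  H_2: rank ker ∂_2 − rank ∂_3 = (6 − 5) − 0 = 1, and there is no ∂_3, so H_2 ≅ Z.

(K is a triangulation of the 2-sphere S^2.)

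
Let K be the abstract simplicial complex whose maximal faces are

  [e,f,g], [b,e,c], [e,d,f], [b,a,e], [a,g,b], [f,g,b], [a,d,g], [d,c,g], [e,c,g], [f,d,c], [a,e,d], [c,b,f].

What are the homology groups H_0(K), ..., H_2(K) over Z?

Fix the vertex order a < b < c < d < e < f < g and write every simplex with vertices in increasing order. Then dim K = 2 and the simplices of K are:

  0-simplices (7): a, b, c, d, e, f, g
  1-simplices (18): ab, ad, ae, ag, bc, be, bf, bg, cd, ce, cf, cg, de, df, dg, ef, eg, fg
  2-simplices (12): abe, abg, ade, adg, bce, bcf, bfg, cdf, cdg, ceg, def, efg

giving chain groups C_0 ≅ Z^7, C_1 ≅ Z^18, C_2 ≅ Z^12.

The boundary map ∂_1: C_1 → C_0 sends each edge [p,q] (with p < q) to q − p.
This gives a 7×18 integer matrix of rank 6; reducing to Smith normal form yields diagonal entries (1,1,1,1,1,1).

The boundary map ∂_2: C_2 → C_1 sends each 2-simplex [p,q,r] to [q,r] − [p,r] + [p,q]. For instance
  ∂abg = bg − ag + ab,
  ∂def = ef − df + de.
As a 18×12 matrix over Z this has rank 12, with invariant factors (1,1,1,1,1,1,1,1,1,1,1,2).

Now H_k = ker ∂_k / im ∂_{k+1}, so:

  H_0: rank C_0 − rank ∂_1 = 7 − 6 = 1, and the invariant factors of ∂_1 are all 1, so H_0 ≅ Z.
  H_1: rank ker ∂_1 − rank ∂_2 = (18 − 6) − 12 = 0, and ∂_2 has invariant factor 2 > 1, so H_1 ≅ Z/2.
  H_2: rank ker ∂_2 − rank ∂_3 = (12 − 12) − 0 = 0, and there is no ∂_3, so H_2 ≅ 0.

H_0 = Z,  H_1 = Z/2,  H_2 = 0.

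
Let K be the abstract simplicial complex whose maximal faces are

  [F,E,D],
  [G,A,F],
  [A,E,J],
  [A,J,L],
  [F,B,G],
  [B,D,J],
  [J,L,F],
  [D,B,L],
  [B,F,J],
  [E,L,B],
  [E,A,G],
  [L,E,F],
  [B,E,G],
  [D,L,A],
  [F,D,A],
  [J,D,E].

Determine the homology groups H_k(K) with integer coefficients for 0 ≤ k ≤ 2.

H_0 ≅ Z,  H_1 ≅ Z^2,  H_2 ≅ Z.

Order the vertices as A < B < D < E < F < G < J < L. Listing each simplex with vertices in this order, K has dimension 2 with simplices:

  0-simplices (8): A, B, D, E, F, G, J, L
  1-simplices (24): AD, AE, AF, AG, AJ, AL, BD, BE, BF, BG, BJ, BL, DE, DF, DJ, DL, EF, EG, EJ, EL, FG, FJ, FL, JL
  2-simplices (16): ADF, ADL, AEG, AEJ, AFG, AJL, BDJ, BDL, BEG, BEL, BFG, BFJ, DEF, DEJ, EFL, FJL

so the chain groups are C_0 ≅ Z^8, C_1 ≅ Z^24, C_2 ≅ Z^16.

Boundary ∂_1: C_1 → C_0 sends each edge [p,q] (with p < q) to q − p. For instance
  ∂EJ = J − E.
This gives a 8×24 integer matrix of rank 7; reducing to Smith normal form yields diagonal entries (1,1,1,1,1,1,1).

∂_2: C_2 → C_1 acts by ∂[p,q,r] = [q,r] − [p,r] + [p,q]. For instance
  ∂BFG = FG − BG + BF,
  ∂BDJ = DJ − BJ + BD.
The resulting 24×16 matrix has rank 15, and its Smith normal form has invariant factors (1,1,1,1,1,1,1,1,1,1,1,1,1,1,1).

Reading off H_k = ker ∂_k / im ∂_{k+1}:

  H_0: rank C_0 − rank ∂_1 = 8 − 7 = 1, and the invariant factors of ∂_1 are all 1, so H_0 = Z.
  H_1: rank ker ∂_1 − rank ∂_2 = (24 − 7) − 15 = 2, and the invariant factors of ∂_2 are all 1, so H_1 = Z^2.
  H_2: rank ker ∂_2 − rank ∂_3 = (16 − 15) − 0 = 1, and there is no ∂_3, so H_2 = Z.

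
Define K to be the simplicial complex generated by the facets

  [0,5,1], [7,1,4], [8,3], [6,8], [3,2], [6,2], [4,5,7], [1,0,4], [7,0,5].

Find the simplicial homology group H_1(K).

H_1 = Z^2.

K has 9 vertices, 14 edges, 5 triangles.
rank ∂_1 = 7, rank ∂_2 = 5 ⇒ b_1 = 14 − 7 − 5 = 2; all invariant factors of ∂_2 are 1 so no torsion. So H_1 ≅ Z^2.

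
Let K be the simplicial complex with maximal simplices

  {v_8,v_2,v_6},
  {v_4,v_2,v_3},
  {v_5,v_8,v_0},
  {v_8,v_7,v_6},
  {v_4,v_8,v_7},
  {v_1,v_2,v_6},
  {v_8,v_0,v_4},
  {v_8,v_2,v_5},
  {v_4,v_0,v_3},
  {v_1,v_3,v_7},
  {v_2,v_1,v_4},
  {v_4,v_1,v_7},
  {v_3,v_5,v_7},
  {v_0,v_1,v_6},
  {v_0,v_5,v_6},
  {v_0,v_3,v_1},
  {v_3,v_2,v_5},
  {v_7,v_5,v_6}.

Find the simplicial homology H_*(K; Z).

H_0 ≅ Z,  H_1 ≅ Z ⊕ Z/2Z,  H_2 = 0.

Take the total order v_0 < v_1 < v_2 < v_3 < v_4 < v_5 < v_6 < v_7 < v_8 on the vertex set. Then K (dimension 2) consists of the simplices:

  0-simplices (9): [v_0], [v_1], [v_2], [v_3], [v_4], [v_5], [v_6], [v_7], [v_8]
  1-simplices (27): (27 of them)
  2-simplices (18): (18 of them)

Hence C_0 ≅ Z^9, C_1 ≅ Z^27, C_2 ≅ Z^18.

The boundary map ∂_1: C_1 → C_0 sends each edge [p,q] (with p < q) to q − p.
This gives a 9×27 integer matrix of rank 8; reducing to Smith normal form yields diagonal entries (1,1,1,1,1,1,1,1).

The boundary map ∂_2: C_2 → C_1 sends each 2-simplex [p,q,r] to [q,r] − [p,r] + [p,q]. For instance
  ∂[v_0,v_1,v_6] = [v_1,v_6] − [v_0,v_6] + [v_0,v_1],
  ∂[v_0,v_5,v_8] = [v_5,v_8] − [v_0,v_8] + [v_0,v_5].
As a 27×18 matrix over Z this has rank 18, with invariant factors (1,1,1,1,1,1,1,1,1,1,1,1,1,1,1,1,1,2).

Now H_k = ker ∂_k / im ∂_{k+1}, so:

  H_0: rank C_0 − rank ∂_1 = 9 − 8 = 1, and the invariant factors of ∂_1 are all 1, so H_0 = Z.
  H_1: rank ker ∂_1 − rank ∂_2 = (27 − 8) − 18 = 1, and ∂_2 has invariant factor 2 > 1, so H_1 = Z ⊕ Z/2Z.
  H_2: rank ker ∂_2 − rank ∂_3 = (18 − 18) − 0 = 0, and there is no ∂_3, so H_2 = 0.

As a check, the Euler characteristic is 9 − 27 + 18 = 0, which agrees with 1 − 1 + 0 = 0.
(K is a triangulation of the Klein bottle.)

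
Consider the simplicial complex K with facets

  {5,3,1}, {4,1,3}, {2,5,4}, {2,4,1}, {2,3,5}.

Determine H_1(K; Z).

H_1 = Z.

We work with the vertex ordering 1 < 2 < 3 < 4 < 5. The simplices of K, each written with vertices in increasing order, are:

  0-simplices (5): [1], [2], [3], [4], [5]
  1-simplices (10): [1,2], [1,3], [1,4], [1,5], [2,3], [2,4], [2,5], [3,4], [3,5], [4,5]
  2-simplices (5): [1,2,4], [1,3,4], [1,3,5], [2,3,5], [2,4,5]

Hence C_0 ≅ Z^5, C_1 ≅ Z^10, C_2 ≅ Z^5.

Boundary ∂_1: C_1 → C_0 sends each edge [p,q] (with p < q) to q − p.
As a 5×10 matrix over Z this has rank 4, with invariant factors (1,1,1,1).

∂_2: C_2 → C_1 sends each 2-simplex [p,q,r] to [q,r] − [p,r] + [p,q]. For instance
  ∂[1,3,4] = [3,4] − [1,4] + [1,3],
  ∂[1,3,5] = [3,5] − [1,5] + [1,3].
The resulting 10×5 matrix has rank 5, and its Smith normal form has invariant factors (1,1,1,1,1).

Computing H_k = (kernel of ∂_k) / (image of ∂_{k+1}):

  H_1: rank ker ∂_1 − rank ∂_2 = (10 − 4) − 5 = 1, and the invariant factors of ∂_2 are all 1, so H_1 = Z.

(K is a triangulation of the Möbius band.)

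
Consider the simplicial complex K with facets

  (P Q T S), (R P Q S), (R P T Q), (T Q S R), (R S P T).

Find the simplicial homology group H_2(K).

H_2 = 0.

Take the total order P < Q < R < S < T on the vertex set. Then K (dimension 3) consists of the simplices:

  0-simplices (5): P, Q, R, S, T
  1-simplices (10): PQ, PR, PS, PT, QR, QS, QT, RS, RT, ST
  2-simplices (10): PQR, PQS, PQT, PRS, PRT, PST, QRS, QRT, QST, RST
  3-simplices (5): PQRS, PQRT, PQST, PRST, QRST

Hence C_0 ≅ Z^5, C_1 ≅ Z^10, C_2 ≅ Z^10, C_3 ≅ Z^5.

Boundary ∂_1: C_1 → C_0 is given by ∂[p,q] = [q] − [p].
The 5×10 boundary matrix has rank 4 and Smith normal form diag(1,1,1,1).

∂_2: C_2 → C_1 acts by ∂[p,q,r] = [q,r] − [p,r] + [p,q]. For instance
  ∂PQS = QS − PS + PQ,
  ∂QRS = RS − QS + QR.
The 10×10 boundary matrix has rank 6 and Smith normal form diag(1,1,1,1,1,1).

The boundary map ∂_3: C_3 → C_2 sends each 3-simplex σ to the alternating sum Σ_i (−1)^i (σ with its i-th vertex removed). For instance
  ∂PQRT = QRT − PRT + PQT − PQR,
  ∂PRST = RST − PST + PRT − PRS.
The 10×5 boundary matrix has rank 4 and Smith normal form diag(1,1,1,1).

Now H_k = ker ∂_k / im ∂_{k+1}, so:

  H_2: rank ker ∂_2 − rank ∂_3 = (10 − 6) − 4 = 0, and the invariant factors of ∂_3 are all 1, so H_2 ≅ 0.

(K is a triangulation of the 3-sphere S^3.)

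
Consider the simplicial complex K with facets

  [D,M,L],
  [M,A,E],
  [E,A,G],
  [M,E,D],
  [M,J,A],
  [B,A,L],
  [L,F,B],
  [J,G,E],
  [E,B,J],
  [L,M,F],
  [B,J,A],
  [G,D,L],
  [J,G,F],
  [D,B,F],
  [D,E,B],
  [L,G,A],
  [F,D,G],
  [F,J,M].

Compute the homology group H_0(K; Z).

We work with the vertex ordering A < B < D < E < F < G < J < L < M. The simplices of K, each written with vertices in increasing order, are:

  0-simplices (9): A, B, D, E, F, G, J, L, M
  1-simplices (27): AB, AE, AG, AJ, AL, AM, BD, BE, BF, BJ, BL, DE, DF, DG, DL, DM, EG, EJ, EM, FG, FJ, FL, FM, GJ, GL, JM, LM
  2-simplices (18): ABJ, ABL, AEG, AEM, AGL, AJM, BDE, BDF, BEJ, BFL, DEM, DFG, DGL, DLM, EGJ, FGJ, FJM, FLM

giving chain groups C_0 ≅ Z^9, C_1 ≅ Z^27, C_2 ≅ Z^18.

Boundary ∂_1: C_1 → C_0 sends each edge [p,q] (with p < q) to q − p. For instance
  ∂EM = M − E.
As a 9×27 matrix over Z this has rank 8, with invariant factors (1,1,1,1,1,1,1,1).

The boundary map ∂_2: C_2 → C_1 maps a triangle to the signed sum of its edges. For instance
  ∂ABL = BL − AL + AB,
  ∂EGJ = GJ − EJ + EG.
This gives a 27×18 integer matrix of rank 18; reducing to Smith normal form yields diagonal entries (1,1,1,1,1,1,1,1,1,1,1,1,1,1,1,1,1,2).

Computing H_k = (kernel of ∂_k) / (image of ∂_{k+1}):

  H_0: rank C_0 − rank ∂_1 = 9 − 8 = 1, and the invariant factors of ∂_1 are all 1, so H_0 ≅ Z.

H_0 ≅ Z.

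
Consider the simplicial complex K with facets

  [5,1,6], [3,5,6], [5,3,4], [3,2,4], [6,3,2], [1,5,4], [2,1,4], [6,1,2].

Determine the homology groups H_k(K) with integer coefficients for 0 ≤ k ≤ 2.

We work with the vertex ordering 1 < 2 < 3 < 4 < 5 < 6. The simplices of K, each written with vertices in increasing order, are:

  0-simplices (6): [1], [2], [3], [4], [5], [6]
  1-simplices (12): [1,2], [1,4], [1,5], [1,6], [2,3], [2,4], [2,6], [3,4], [3,5], [3,6], [4,5], [5,6]
  2-simplices (8): [1,2,4], [1,2,6], [1,4,5], [1,5,6], [2,3,4], [2,3,6], [3,4,5], [3,5,6]

giving chain groups C_0 ≅ Z^6, C_1 ≅ Z^12, C_2 ≅ Z^8.

∂_1: C_1 → C_0 maps an edge to its endpoints' difference, ∂[p,q] = q − p. For instance
  ∂[1,5] = [5] − [1].
The resulting 6×12 matrix has rank 5, and its Smith normal form has invariant factors (1,1,1,1,1).

Boundary ∂_2: C_2 → C_1 acts by ∂[p,q,r] = [q,r] − [p,r] + [p,q]. For instance
  ∂[3,4,5] = [4,5] − [3,5] + [3,4],
  ∂[3,5,6] = [5,6] − [3,6] + [3,5].
This gives a 12×8 integer matrix of rank 7; reducing to Smith normal form yields diagonal entries (1,1,1,1,1,1,1).

Computing H_k = (kernel of ∂_k) / (image of ∂_{k+1}):

  H_0: rank C_0 − rank ∂_1 = 6 − 5 = 1, and the invariant factors of ∂_1 are all 1, so H_0 = Z.
  H_1: rank ker ∂_1 − rank ∂_2 = (12 − 5) − 7 = 0, and the invariant factors of ∂_2 are all 1, so H_1 = 0.
  H_2: rank ker ∂_2 − rank ∂_3 = (8 − 7) − 0 = 1, and there is no ∂_3, so H_2 = Z.

H_0 ≅ Z,  H_1 = 0,  H_2 ≅ Z.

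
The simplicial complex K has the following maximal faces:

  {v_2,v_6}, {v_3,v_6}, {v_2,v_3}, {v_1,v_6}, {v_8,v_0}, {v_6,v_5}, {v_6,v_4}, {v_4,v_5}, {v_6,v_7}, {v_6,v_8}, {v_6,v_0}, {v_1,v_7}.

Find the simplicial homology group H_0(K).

Order the vertices as v_0 < v_1 < v_2 < v_3 < v_4 < v_5 < v_6 < v_7 < v_8. Listing each simplex with vertices in this order, K has dimension 1 with simplices:

  0-simplices (9): [v_0], [v_1], [v_2], [v_3], [v_4], [v_5], [v_6], [v_7], [v_8]
  1-simplices (12): [v_0,v_6], [v_0,v_8], [v_1,v_6], [v_1,v_7], [v_2,v_3], [v_2,v_6], [v_3,v_6], [v_4,v_5], [v_4,v_6], [v_5,v_6], [v_6,v_7], [v_6,v_8]

giving chain groups C_0 ≅ Z^9, C_1 ≅ Z^12.

Boundary ∂_1: C_1 → C_0 sends each edge [p,q] (with p < q) to q − p.
As a 9×12 matrix over Z this has rank 8, with invariant factors (1,1,1,1,1,1,1,1).

From H_k ≅ ker(∂_k) / im(∂_{k+1}) we obtain:

  H_0: rank C_0 − rank ∂_1 = 9 − 8 = 1, and the invariant factors of ∂_1 are all 1, so H_0 ≅ Z.

(K is a triangulation of a wedge of 4 circles.)

H_0 ≅ Z.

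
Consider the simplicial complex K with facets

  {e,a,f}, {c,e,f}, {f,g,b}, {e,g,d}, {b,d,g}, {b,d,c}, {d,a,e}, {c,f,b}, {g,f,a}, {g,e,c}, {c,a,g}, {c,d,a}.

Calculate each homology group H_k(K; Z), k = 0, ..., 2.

Take the total order a < b < c < d < e < f < g on the vertex set. Then K (dimension 2) consists of the simplices:

  0-simplices (7): a, b, c, d, e, f, g
  1-simplices (18): ac, ad, ae, af, ag, bc, bd, bf, bg, cd, ce, cf, cg, de, dg, ef, eg, fg
  2-simplices (12): acd, acg, ade, aef, afg, bcd, bcf, bdg, bfg, cef, ceg, deg

giving chain groups C_0 ≅ Z^7, C_1 ≅ Z^18, C_2 ≅ Z^12.

∂_1: C_1 → C_0 maps an edge to its endpoints' difference, ∂[p,q] = q − p. For instance
  ∂bf = f − b.
As a 7×18 matrix over Z this has rank 6, with invariant factors (1,1,1,1,1,1).

The boundary map ∂_2: C_2 → C_1 sends each 2-simplex [p,q,r] to [q,r] − [p,r] + [p,q]. For instance
  ∂bdg = dg − bg + bd,
  ∂acg = cg − ag + ac.
This gives a 18×12 integer matrix of rank 12; reducing to Smith normal form yields diagonal entries (1,1,1,1,1,1,1,1,1,1,1,2).

Reading off H_k = ker ∂_k / im ∂_{k+1}:

  H_0: rank C_0 − rank ∂_1 = 7 − 6 = 1, and the invariant factors of ∂_1 are all 1, so H_0 = Z.
  H_1: rank ker ∂_1 − rank ∂_2 = (18 − 6) − 12 = 0, and ∂_2 has invariant factor 2 > 1, so H_1 = Z/2.
  H_2: rank ker ∂_2 − rank ∂_3 = (12 − 12) − 0 = 0, and there is no ∂_3, so H_2 = 0.

As a check, the Euler characteristic is 7 − 18 + 12 = 1, which agrees with 1 − 0 + 0 = 1.

H_0 ≅ Z,  H_1 ≅ Z/2,  H_2 = 0.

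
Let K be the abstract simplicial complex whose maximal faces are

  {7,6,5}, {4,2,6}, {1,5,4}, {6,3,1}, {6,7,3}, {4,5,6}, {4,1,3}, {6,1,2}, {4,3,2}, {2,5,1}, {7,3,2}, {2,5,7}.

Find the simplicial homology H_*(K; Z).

H_0 ≅ Z,  H_1 ≅ Z/2,  H_2 = 0.

K has 7 vertices, 18 edges, 12 triangles.
rank ∂_0 = 0, rank ∂_1 = 6 ⇒ b_0 = 7 − 0 − 6 = 1; all invariant factors of ∂_1 are 1 so no torsion. So H_0 = Z.
rank ∂_1 = 6, rank ∂_2 = 12 ⇒ b_1 = 18 − 6 − 12 = 0; ∂_2 has invariant factor(s) [2] giving torsion. So H_1 = Z/2.
rank ∂_2 = 12, rank ∂_3 = 0 ⇒ b_2 = 12 − 12 − 0 = 0. So H_2 = 0.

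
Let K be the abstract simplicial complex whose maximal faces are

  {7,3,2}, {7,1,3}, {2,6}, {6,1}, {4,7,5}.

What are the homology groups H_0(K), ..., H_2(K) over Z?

H_0 = Z,  H_1 = Z,  H_2 = 0.

K has 7 vertices, 10 edges, 3 triangles.
rank ∂_0 = 0, rank ∂_1 = 6 ⇒ b_0 = 7 − 0 − 6 = 1; all invariant factors of ∂_1 are 1 so no torsion. So H_0 ≅ Z.
rank ∂_1 = 6, rank ∂_2 = 3 ⇒ b_1 = 10 − 6 − 3 = 1; all invariant factors of ∂_2 are 1 so no torsion. So H_1 ≅ Z.
rank ∂_2 = 3, rank ∂_3 = 0 ⇒ b_2 = 3 − 3 − 0 = 0. So H_2 ≅ 0.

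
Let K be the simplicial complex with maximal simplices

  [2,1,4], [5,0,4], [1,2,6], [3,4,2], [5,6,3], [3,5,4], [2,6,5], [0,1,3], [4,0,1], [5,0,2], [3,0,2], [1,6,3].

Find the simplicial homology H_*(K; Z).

H_0 ≅ Z,  H_1 ≅ Z/2Z,  H_2 = 0.

Fix the vertex order 0 < 1 < 2 < 3 < 4 < 5 < 6 and write every simplex with vertices in increasing order. Then dim K = 2 and the simplices of K are:

  0-simplices (7): [0], [1], [2], [3], [4], [5], [6]
  1-simplices (18): [0,1], [0,2], [0,3], [0,4], [0,5], [1,2], [1,3], [1,4], [1,6], [2,3], [2,4], [2,5], [2,6], [3,4], [3,5], [3,6], [4,5], [5,6]
  2-simplices (12): [0,1,3], [0,1,4], [0,2,3], [0,2,5], [0,4,5], [1,2,4], [1,2,6], [1,3,6], [2,3,4], [2,5,6], [3,4,5], [3,5,6]

Hence C_0 ≅ Z^7, C_1 ≅ Z^18, C_2 ≅ Z^12.

∂_1: C_1 → C_0 sends each edge [p,q] (with p < q) to q − p. For instance
  ∂[3,5] = [5] − [3].
The 7×18 boundary matrix has rank 6 and Smith normal form diag(1,1,1,1,1,1).

The boundary map ∂_2: C_2 → C_1 acts by ∂[p,q,r] = [q,r] − [p,r] + [p,q]. For instance
  ∂[1,2,4] = [2,4] − [1,4] + [1,2],
  ∂[0,2,5] = [2,5] − [0,5] + [0,2].
The resulting 18×12 matrix has rank 12, and its Smith normal form has invariant factors (1,1,1,1,1,1,1,1,1,1,1,2).

Reading off H_k = ker ∂_k / im ∂_{k+1}:

  H_0: rank C_0 − rank ∂_1 = 7 − 6 = 1, and the invariant factors of ∂_1 are all 1, so H_0 ≅ Z.
  H_1: rank ker ∂_1 − rank ∂_2 = (18 − 6) − 12 = 0, and ∂_2 has invariant factor 2 > 1, so H_1 ≅ Z/2Z.
  H_2: rank ker ∂_2 − rank ∂_3 = (12 − 12) − 0 = 0, and there is no ∂_3, so H_2 ≅ 0.

As a check, the Euler characteristic is 7 − 18 + 12 = 1, which agrees with 1 − 0 + 0 = 1.
(K is a triangulation of the real projective plane RP^2.)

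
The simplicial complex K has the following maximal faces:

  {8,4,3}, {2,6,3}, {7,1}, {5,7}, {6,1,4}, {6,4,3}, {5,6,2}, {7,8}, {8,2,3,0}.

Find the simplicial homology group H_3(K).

Order the vertices as 0 < 1 < 2 < 3 < 4 < 5 < 6 < 7 < 8. Listing each simplex with vertices in this order, K has dimension 3 with simplices:

  0-simplices (9): [0], [1], [2], [3], [4], [5], [6], [7], [8]
  1-simplices (18): [0,2], [0,3], [0,8], [1,4], [1,6], [1,7], [2,3], [2,5], [2,6], [2,8], [3,4], [3,6], [3,8], [4,6], [4,8], [5,6], [5,7], [7,8]
  2-simplices (9): [0,2,3], [0,2,8], [0,3,8], [1,4,6], [2,3,6], [2,3,8], [2,5,6], [3,4,6], [3,4,8]
  3-simplices (1): [0,2,3,8]

Hence C_0 ≅ Z^9, C_1 ≅ Z^18, C_2 ≅ Z^9, C_3 ≅ Z^1.

Boundary ∂_1: C_1 → C_0 is given by ∂[p,q] = [q] − [p]. For instance
  ∂[5,7] = [7] − [5].
The 9×18 boundary matrix has rank 8 and Smith normal form diag(1,1,1,1,1,1,1,1).

Boundary ∂_2: C_2 → C_1 acts by ∂[p,q,r] = [q,r] − [p,r] + [p,q]. For instance
  ∂[0,2,3] = [2,3] − [0,3] + [0,2],
  ∂[1,4,6] = [4,6] − [1,6] + [1,4].
As a 18×9 matrix over Z this has rank 8, with invariant factors (1,1,1,1,1,1,1,1).

∂_3: C_3 → C_2 sends each 3-simplex σ to the alternating sum Σ_i (−1)^i (σ with its i-th vertex removed). For instance
  ∂[0,2,3,8] = [2,3,8] − [0,3,8] + [0,2,8] − [0,2,3].
As a 9×1 matrix over Z this has rank 1, with invariant factors (1).

Computing H_k = (kernel of ∂_k) / (image of ∂_{k+1}):

  H_3: rank ker ∂_3 − rank ∂_4 = (1 − 1) − 0 = 0, and there is no ∂_4, so H_3 = 0.

H_3 = 0.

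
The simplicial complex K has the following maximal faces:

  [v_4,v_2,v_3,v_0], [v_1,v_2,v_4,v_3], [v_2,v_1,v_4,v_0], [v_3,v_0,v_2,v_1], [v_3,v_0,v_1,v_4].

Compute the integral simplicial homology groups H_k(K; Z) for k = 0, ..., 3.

We work with the vertex ordering v_0 < v_1 < v_2 < v_3 < v_4. The simplices of K, each written with vertices in increasing order, are:

  0-simplices (5): [v_0], [v_1], [v_2], [v_3], [v_4]
  1-simplices (10): [v_0,v_1], [v_0,v_2], [v_0,v_3], [v_0,v_4], [v_1,v_2], [v_1,v_3], [v_1,v_4], [v_2,v_3], [v_2,v_4], [v_3,v_4]
  2-simplices (10): [v_0,v_1,v_2], [v_0,v_1,v_3], [v_0,v_1,v_4], [v_0,v_2,v_3], [v_0,v_2,v_4], [v_0,v_3,v_4], [v_1,v_2,v_3], [v_1,v_2,v_4], [v_1,v_3,v_4], [v_2,v_3,v_4]
  3-simplices (5): [v_0,v_1,v_2,v_3], [v_0,v_1,v_2,v_4], [v_0,v_1,v_3,v_4], [v_0,v_2,v_3,v_4], [v_1,v_2,v_3,v_4]

Hence C_0 ≅ Z^5, C_1 ≅ Z^10, C_2 ≅ Z^10, C_3 ≅ Z^5.

Boundary ∂_1: C_1 → C_0 is given by ∂[p,q] = [q] − [p].
As a 5×10 matrix over Z this has rank 4, with invariant factors (1,1,1,1).

∂_2: C_2 → C_1 maps a triangle to the signed sum of its edges. For instance
  ∂[v_1,v_2,v_4] = [v_2,v_4] − [v_1,v_4] + [v_1,v_2],
  ∂[v_0,v_1,v_4] = [v_1,v_4] − [v_0,v_4] + [v_0,v_1].
The 10×10 boundary matrix has rank 6 and Smith normal form diag(1,1,1,1,1,1).

Boundary ∂_3: C_3 → C_2 sends each 3-simplex σ to the alternating sum Σ_i (−1)^i (σ with its i-th vertex removed). For instance
  ∂[v_0,v_1,v_2,v_4] = [v_1,v_2,v_4] − [v_0,v_2,v_4] + [v_0,v_1,v_4] − [v_0,v_1,v_2],
  ∂[v_1,v_2,v_3,v_4] = [v_2,v_3,v_4] − [v_1,v_3,v_4] + [v_1,v_2,v_4] − [v_1,v_2,v_3].
This gives a 10×5 integer matrix of rank 4; reducing to Smith normal form yields diagonal entries (1,1,1,1).

From H_k ≅ ker(∂_k) / im(∂_{k+1}) we obtain:

  H_0: rank C_0 − rank ∂_1 = 5 − 4 = 1, and the invariant factors of ∂_1 are all 1, so H_0 = Z.
  H_1: rank ker ∂_1 − rank ∂_2 = (10 − 4) − 6 = 0, and the invariant factors of ∂_2 are all 1, so H_1 = 0.
  H_2: rank ker ∂_2 − rank ∂_3 = (10 − 6) − 4 = 0, and the invariant factors of ∂_3 are all 1, so H_2 = 0.
  H_3: rank ker ∂_3 − rank ∂_4 = (5 − 4) − 0 = 1, and there is no ∂_4, so H_3 = Z.

H_0 = Z,  H_1 = 0,  H_2 = 0,  H_3 = Z.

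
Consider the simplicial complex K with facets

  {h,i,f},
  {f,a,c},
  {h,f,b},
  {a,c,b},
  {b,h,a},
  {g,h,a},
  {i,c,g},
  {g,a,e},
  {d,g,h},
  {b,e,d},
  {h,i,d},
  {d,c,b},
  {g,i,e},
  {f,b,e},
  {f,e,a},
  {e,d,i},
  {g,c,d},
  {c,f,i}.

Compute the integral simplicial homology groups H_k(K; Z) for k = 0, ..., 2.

Order the vertices as a < b < c < d < e < f < g < h < i. Listing each simplex with vertices in this order, K has dimension 2 with simplices:

  0-simplices (9): a, b, c, d, e, f, g, h, i
  1-simplices (27): ab, ac, ae, af, ag, ah, bc, bd, be, bf, bh, cd, cf, cg, ci, de, dg, dh, di, ef, eg, ei, fh, fi, gh, gi, hi
  2-simplices (18): abc, abh, acf, aef, aeg, agh, bcd, bde, bef, bfh, cdg, cfi, cgi, dei, dgh, dhi, egi, fhi

so the chain groups are C_0 ≅ Z^9, C_1 ≅ Z^27, C_2 ≅ Z^18.

Boundary ∂_1: C_1 → C_0 sends each edge [p,q] (with p < q) to q − p.
As a 9×27 matrix over Z this has rank 8, with invariant factors (1,1,1,1,1,1,1,1).

Boundary ∂_2: C_2 → C_1 sends each 2-simplex [p,q,r] to [q,r] − [p,r] + [p,q]. For instance
  ∂abc = bc − ac + ab,
  ∂agh = gh − ah + ag.
As a 27×18 matrix over Z this has rank 18, with invariant factors (1,1,1,1,1,1,1,1,1,1,1,1,1,1,1,1,1,2).

Computing H_k = (kernel of ∂_k) / (image of ∂_{k+1}):

  H_0: rank C_0 − rank ∂_1 = 9 − 8 = 1, and the invariant factors of ∂_1 are all 1, so H_0 = Z.
  H_1: rank ker ∂_1 − rank ∂_2 = (27 − 8) − 18 = 1, and ∂_2 has invariant factor 2 > 1, so H_1 = Z × Z/2.
  H_2: rank ker ∂_2 − rank ∂_3 = (18 − 18) − 0 = 0, and there is no ∂_3, so H_2 = 0.

As a check, the Euler characteristic is 9 − 27 + 18 = 0, which agrees with 1 − 1 + 0 = 0.

H_0 ≅ Z,  H_1 ≅ Z × Z/2,  H_2 = 0.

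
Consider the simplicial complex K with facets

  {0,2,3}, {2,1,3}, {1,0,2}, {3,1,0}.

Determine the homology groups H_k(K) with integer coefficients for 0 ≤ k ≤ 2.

H_0 ≅ Z,  H_1 = 0,  H_2 ≅ Z.

K has 4 vertices, 6 edges, 4 triangles.
rank ∂_0 = 0, rank ∂_1 = 3 ⇒ b_0 = 4 − 0 − 3 = 1; all invariant factors of ∂_1 are 1 so no torsion. So H_0 = Z.
rank ∂_1 = 3, rank ∂_2 = 3 ⇒ b_1 = 6 − 3 − 3 = 0; all invariant factors of ∂_2 are 1 so no torsion. So H_1 = 0.
rank ∂_2 = 3, rank ∂_3 = 0 ⇒ b_2 = 4 − 3 − 0 = 1. So H_2 = Z.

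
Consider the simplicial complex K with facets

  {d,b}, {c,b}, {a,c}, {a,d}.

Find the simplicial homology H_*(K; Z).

Fix the vertex order a < b < c < d and write every simplex with vertices in increasing order. Then dim K = 1 and the simplices of K are:

  0-simplices (4): a, b, c, d
  1-simplices (4): ac, ad, bc, bd

so the chain groups are C_0 ≅ Z^4, C_1 ≅ Z^4.

The boundary map ∂_1: C_1 → C_0 maps an edge to its endpoints' difference, ∂[p,q] = q − p. For instance
  ∂ac = c − a.
The resulting 4×4 matrix has rank 3, and its Smith normal form has invariant factors (1,1,1).

Now H_k = ker ∂_k / im ∂_{k+1}, so:

  H_0: rank C_0 − rank ∂_1 = 4 − 3 = 1, and the invariant factors of ∂_1 are all 1, so H_0 ≅ Z.
  H_1: rank ker ∂_1 − rank ∂_2 = (4 − 3) − 0 = 1, and there is no ∂_2, so H_1 ≅ Z.

H_0 ≅ Z,  H_1 ≅ Z.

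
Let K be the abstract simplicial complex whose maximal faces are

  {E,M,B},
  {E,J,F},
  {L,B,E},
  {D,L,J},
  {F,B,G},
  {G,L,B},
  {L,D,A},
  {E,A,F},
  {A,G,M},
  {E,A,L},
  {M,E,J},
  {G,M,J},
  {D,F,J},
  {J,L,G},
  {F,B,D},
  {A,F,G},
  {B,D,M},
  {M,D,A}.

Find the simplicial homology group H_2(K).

H_2 ≅ Z.

We work with the vertex ordering A < B < D < E < F < G < J < L < M. The simplices of K, each written with vertices in increasing order, are:

  0-simplices (9): A, B, D, E, F, G, J, L, M
  1-simplices (27): AD, AE, AF, AG, AL, AM, BD, BE, BF, BG, BL, BM, DF, DJ, DL, DM, EF, EJ, EL, EM, FG, FJ, GJ, GL, GM, JL, JM
  2-simplices (18): ADL, ADM, AEF, AEL, AFG, AGM, BDF, BDM, BEL, BEM, BFG, BGL, DFJ, DJL, EFJ, EJM, GJL, GJM

Hence C_0 ≅ Z^9, C_1 ≅ Z^27, C_2 ≅ Z^18.

∂_1: C_1 → C_0 maps an edge to its endpoints' difference, ∂[p,q] = q − p. For instance
  ∂BL = L − B.
The 9×27 boundary matrix has rank 8 and Smith normal form diag(1,1,1,1,1,1,1,1).

Boundary ∂_2: C_2 → C_1 maps a triangle to the signed sum of its edges. For instance
  ∂AGM = GM − AM + AG,
  ∂EJM = JM − EM + EJ.
As a 27×18 matrix over Z this has rank 17, with invariant factors (1,1,1,1,1,1,1,1,1,1,1,1,1,1,1,1,1).

Reading off H_k = ker ∂_k / im ∂_{k+1}:

  H_2: rank ker ∂_2 − rank ∂_3 = (18 − 17) − 0 = 1, and there is no ∂_3, so H_2 ≅ Z.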